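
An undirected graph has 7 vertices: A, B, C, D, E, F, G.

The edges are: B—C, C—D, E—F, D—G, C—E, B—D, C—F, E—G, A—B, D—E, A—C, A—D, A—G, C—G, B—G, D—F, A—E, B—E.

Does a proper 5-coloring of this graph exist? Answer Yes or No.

No

A, B, C, D, E, G form a clique, so at least 6 colors are needed.
So 5 colors are not enough.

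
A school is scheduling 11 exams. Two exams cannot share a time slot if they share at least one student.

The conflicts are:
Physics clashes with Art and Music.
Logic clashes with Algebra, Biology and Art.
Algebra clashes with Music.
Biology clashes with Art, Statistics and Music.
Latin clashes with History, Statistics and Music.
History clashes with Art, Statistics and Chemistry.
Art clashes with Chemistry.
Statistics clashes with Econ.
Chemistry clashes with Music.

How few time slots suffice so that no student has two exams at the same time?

3

Latin, History, Statistics pairwise conflict, so at least 3 time slots are needed.
3 time slots suffice: Physics=2, Logic=3, Algebra=2, Biology=2, Latin=3, History=2, Art=1, Statistics=1, Chemistry=3, Econ=2, Music=1. No two conflicting exams share a time slot.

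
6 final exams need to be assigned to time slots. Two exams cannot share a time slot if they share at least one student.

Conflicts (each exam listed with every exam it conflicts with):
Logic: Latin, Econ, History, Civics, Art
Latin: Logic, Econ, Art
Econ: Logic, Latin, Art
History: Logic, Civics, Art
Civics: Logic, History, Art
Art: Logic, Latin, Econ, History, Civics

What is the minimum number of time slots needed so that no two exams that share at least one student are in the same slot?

4

Logic, Latin, Econ, Art pairwise conflict, so at least 4 time slots are needed.
A valid assignment using 4 time slots: Logic=1, Latin=3, Econ=4, History=4, Civics=3, Art=2. Each listed conflict is separated.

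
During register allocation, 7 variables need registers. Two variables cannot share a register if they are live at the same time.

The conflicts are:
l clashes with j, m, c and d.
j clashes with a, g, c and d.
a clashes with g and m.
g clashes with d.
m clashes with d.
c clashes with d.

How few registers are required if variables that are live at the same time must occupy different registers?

l, j, c, d are mutually in conflict, so at least 4 registers are needed.
4 registers suffice: register 1 → {j, m}; register 2 → {a, d}; register 3 → {l, g}; register 4 → {c}. No two conflicting variables share a register.

4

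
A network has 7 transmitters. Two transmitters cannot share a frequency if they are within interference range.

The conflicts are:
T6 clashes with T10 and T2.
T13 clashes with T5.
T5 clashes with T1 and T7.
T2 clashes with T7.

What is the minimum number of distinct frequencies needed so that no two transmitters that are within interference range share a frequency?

T6 and T10 conflict, so at least 2 frequencies are needed.
2 frequencies suffice: T6=2, T13=2, T5=1, T10=1, T1=2, T2=1, T7=2. Every pair that conflicts lands in different frequencies.

2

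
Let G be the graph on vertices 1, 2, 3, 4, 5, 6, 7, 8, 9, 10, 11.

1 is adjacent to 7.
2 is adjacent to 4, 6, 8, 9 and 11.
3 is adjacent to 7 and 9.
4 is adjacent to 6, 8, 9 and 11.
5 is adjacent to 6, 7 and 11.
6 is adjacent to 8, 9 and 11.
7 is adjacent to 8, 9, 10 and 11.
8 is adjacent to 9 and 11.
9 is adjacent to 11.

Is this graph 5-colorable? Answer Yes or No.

2, 4, 6, 8, 9, 11 form a clique, so at least 6 colors are needed.
So 5 colors are not enough.

No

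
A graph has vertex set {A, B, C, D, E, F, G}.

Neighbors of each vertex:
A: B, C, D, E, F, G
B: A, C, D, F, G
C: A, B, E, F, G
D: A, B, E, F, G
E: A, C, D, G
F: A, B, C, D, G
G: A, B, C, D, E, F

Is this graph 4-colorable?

A, B, C, F, G form a clique, so at least 5 colors are needed.
So 4 colors are not enough.

No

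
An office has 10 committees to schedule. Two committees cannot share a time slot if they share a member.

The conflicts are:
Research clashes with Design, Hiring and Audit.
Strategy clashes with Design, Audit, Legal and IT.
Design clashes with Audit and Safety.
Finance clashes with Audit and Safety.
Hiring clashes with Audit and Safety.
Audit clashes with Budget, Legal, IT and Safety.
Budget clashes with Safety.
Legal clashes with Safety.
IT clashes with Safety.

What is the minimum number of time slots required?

Hiring, Audit, Safety are mutually in conflict, so at least 3 time slots are needed.
3 time slots suffice: time slot 1 → {Audit}; time slot 2 → {Research, Strategy, Safety}; time slot 3 → {Design, Finance, Hiring, Budget, Legal, IT}. Each listed conflict is separated.

3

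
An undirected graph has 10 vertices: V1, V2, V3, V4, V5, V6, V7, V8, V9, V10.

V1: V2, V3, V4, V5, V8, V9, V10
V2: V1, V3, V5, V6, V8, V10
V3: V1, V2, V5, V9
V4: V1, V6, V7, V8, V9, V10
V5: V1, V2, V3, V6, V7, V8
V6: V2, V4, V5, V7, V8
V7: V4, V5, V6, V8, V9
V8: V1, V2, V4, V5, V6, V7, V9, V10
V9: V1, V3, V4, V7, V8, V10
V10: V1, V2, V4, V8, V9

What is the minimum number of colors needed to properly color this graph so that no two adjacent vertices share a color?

V1, V4, V8, V9, V10 are pairwise adjacent (a clique of size 5), so at least 5 colors are needed.
5 colors suffice: color 1 → {V3, V8}; color 2 → {V1, V7}; color 3 → {V2, V9}; color 4 → {V4, V5}; color 5 → {V6, V10}. No two adjacent vertices share a color.

5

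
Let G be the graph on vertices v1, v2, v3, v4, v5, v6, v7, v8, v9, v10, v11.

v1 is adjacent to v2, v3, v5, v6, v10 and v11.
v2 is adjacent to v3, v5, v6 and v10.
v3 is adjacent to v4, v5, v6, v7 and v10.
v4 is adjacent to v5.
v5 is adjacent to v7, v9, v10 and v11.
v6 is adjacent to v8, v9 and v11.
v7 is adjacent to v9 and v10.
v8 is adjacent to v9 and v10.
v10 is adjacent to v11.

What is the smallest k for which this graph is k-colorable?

v1, v2, v3, v5, v10 form a clique, so at least 5 colors are needed.
A valid assignment using 5 colors: v1=Y, v2=P, v3=G, v4=B, v5=R, v6=R, v7=Y, v8=G, v9=B, v10=B, v11=G. No two adjacent vertices share a color.

5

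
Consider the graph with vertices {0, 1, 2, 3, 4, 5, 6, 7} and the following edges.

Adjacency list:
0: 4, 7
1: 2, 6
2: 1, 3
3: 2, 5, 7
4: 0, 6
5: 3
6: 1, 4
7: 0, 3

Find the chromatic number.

The cycle 2-1-6-4-0-7-3-2 has odd length 7, so it cannot be 2-colored; at least 3 colors are needed.
3 colors suffice: color a → {1, 3, 4}; color b → {0, 2, 5, 6}; color c → {7}. No two adjacent vertices share a color.

3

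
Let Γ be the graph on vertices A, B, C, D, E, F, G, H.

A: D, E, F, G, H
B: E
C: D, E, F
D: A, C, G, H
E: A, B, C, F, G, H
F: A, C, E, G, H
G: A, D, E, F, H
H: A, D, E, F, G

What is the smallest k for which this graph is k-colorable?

A, E, F, G, H form a clique, so at least 5 colors are needed.
5 colors suffice: A=4, B=2, C=3, D=1, E=1, F=2, G=3, H=5. Each edge has distinct colors on its endpoints.

5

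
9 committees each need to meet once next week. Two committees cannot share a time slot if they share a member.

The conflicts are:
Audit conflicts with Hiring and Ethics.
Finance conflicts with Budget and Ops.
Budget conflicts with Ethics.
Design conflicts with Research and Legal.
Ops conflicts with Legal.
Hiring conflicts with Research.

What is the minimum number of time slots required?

The cycle Ethics-Audit-Hiring-Research-Design-Legal-Ops-Finance-Budget-Ethics has odd length 9, so it cannot be 2-colored; at least 3 time slots are needed.
3 time slots suffice: time slot 1 → {Design, Ops, Hiring, Ethics}; time slot 2 → {Audit, Finance, Research, Legal}; time slot 3 → {Budget}. Every pair that conflicts lands in different time slots.

3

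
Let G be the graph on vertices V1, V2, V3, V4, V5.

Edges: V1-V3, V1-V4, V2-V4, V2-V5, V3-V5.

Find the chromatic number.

The cycle V5-V3-V1-V4-V2-V5 has odd length 5, so it cannot be 2-colored; at least 3 colors are needed.
A valid assignment using 3 colors: V1=R, V2=R, V3=B, V4=B, V5=G. Each edge has distinct colors on its endpoints.

3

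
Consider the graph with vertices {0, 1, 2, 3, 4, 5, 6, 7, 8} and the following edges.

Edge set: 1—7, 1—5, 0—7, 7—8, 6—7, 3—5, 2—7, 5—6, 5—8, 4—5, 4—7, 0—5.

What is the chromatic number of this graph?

2

2 and 7 are adjacent, so at least 2 colors are needed.
2 colors suffice: color red → {5, 7}; color blue → {0, 1, 2, 3, 4, 6, 8}. Every edge joins two different colors.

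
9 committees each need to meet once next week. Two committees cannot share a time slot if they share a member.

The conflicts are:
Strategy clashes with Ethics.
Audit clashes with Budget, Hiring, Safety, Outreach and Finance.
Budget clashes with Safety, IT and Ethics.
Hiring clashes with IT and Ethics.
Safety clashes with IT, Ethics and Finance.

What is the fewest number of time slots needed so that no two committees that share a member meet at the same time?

Budget, Safety, IT are mutually in conflict, so at least 3 time slots are needed.
A valid assignment using 3 time slots: Strategy=2, Audit=1, Budget=3, Hiring=2, Safety=2, IT=1, Ethics=1, Outreach=2, Finance=3. Every pair that conflicts lands in different time slots.

3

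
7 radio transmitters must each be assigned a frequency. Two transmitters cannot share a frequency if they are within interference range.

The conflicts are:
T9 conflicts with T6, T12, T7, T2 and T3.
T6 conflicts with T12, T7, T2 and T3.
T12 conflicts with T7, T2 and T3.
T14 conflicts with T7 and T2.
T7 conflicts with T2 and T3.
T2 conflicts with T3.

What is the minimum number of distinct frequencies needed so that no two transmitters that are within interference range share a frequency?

6

T9, T6, T12, T7, T2, T3 all conflict with each other, so at least 6 frequencies are needed.
6 frequencies suffice: frequency 1 → {T7}; frequency 2 → {T2}; frequency 3 → {T12, T14}; frequency 4 → {T6}; frequency 5 → {T3}; frequency 6 → {T9}. Every pair that conflicts lands in different frequencies.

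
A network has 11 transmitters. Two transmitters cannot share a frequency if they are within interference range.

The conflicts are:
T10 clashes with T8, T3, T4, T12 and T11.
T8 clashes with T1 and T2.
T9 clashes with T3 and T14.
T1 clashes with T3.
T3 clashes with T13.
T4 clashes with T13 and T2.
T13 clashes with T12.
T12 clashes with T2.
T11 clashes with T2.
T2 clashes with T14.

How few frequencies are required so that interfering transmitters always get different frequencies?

T12 and T2 conflict, so at least 2 frequencies are needed.
2 frequencies suffice: frequency 1 → {T10, T9, T1, T13, T2}; frequency 2 → {T8, T3, T4, T12, T11, T14}. Each listed conflict is separated.

2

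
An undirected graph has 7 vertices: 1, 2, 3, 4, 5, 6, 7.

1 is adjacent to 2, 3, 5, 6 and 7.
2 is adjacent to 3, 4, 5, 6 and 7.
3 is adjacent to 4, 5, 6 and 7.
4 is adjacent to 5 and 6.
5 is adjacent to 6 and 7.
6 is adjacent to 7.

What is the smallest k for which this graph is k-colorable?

1, 2, 3, 5, 6, 7 are mutually adjacent (a clique of size 6), so at least 6 colors are needed.
One proper 6-coloring: 1=orange, 2=blue, 3=yellow, 4=purple, 5=red, 6=green, 7=purple. Each edge has distinct colors on its endpoints.

6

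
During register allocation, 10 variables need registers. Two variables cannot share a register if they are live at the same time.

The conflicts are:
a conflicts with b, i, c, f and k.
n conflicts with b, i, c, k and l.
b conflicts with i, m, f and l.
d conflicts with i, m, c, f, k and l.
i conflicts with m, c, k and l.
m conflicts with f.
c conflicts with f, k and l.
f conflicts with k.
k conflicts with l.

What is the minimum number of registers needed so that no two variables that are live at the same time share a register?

n, i, c, k, l all conflict with each other, so at least 5 registers are needed.
5 registers suffice: register 1 → {i, f}; register 2 → {b, c}; register 3 → {m, k}; register 4 → {a, n, d}; register 5 → {l}. Every pair that conflicts lands in different registers.

5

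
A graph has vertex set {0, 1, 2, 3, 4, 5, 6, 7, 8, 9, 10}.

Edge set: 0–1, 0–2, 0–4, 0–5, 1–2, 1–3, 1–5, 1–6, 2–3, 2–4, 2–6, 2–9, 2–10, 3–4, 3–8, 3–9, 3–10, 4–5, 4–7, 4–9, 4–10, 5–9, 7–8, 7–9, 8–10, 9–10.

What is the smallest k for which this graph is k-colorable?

2, 3, 4, 9, 10 form a clique, so at least 5 colors are needed.
5 colors suffice: color red → {1, 4, 8}; color blue → {2, 5, 7}; color green → {0, 6, 9}; color yellow → {3}; color purple → {10}. Every edge joins two different colors.

5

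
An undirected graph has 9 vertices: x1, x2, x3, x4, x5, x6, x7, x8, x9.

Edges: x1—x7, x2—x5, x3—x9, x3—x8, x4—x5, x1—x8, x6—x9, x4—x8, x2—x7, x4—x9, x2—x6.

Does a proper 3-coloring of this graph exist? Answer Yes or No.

Yes

The chromatic number is 3. The cycle x6-x9-x4-x5-x2-x6 has odd length 5, so it cannot be 2-colored; at least 3 colors are needed.
3 colors suffice: color 1 → {x1, x2, x3, x4}; color 2 → {x5, x7, x8, x9}; color 3 → {x6}.
That is already a proper 3-coloring.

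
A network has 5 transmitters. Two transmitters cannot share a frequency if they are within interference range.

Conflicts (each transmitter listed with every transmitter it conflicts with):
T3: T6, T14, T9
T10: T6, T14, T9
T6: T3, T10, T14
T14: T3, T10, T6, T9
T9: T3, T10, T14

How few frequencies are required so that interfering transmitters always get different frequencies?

T3, T6, T14 pairwise conflict, so at least 3 frequencies are needed.
3 frequencies suffice: T3=3, T10=3, T6=2, T14=1, T9=2. Every pair that conflicts lands in different frequencies.

3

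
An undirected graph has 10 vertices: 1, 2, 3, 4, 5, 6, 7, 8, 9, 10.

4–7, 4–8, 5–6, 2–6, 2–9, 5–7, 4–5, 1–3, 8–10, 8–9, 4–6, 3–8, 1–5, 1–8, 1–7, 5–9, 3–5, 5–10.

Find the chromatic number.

3

1, 3, 5 are pairwise adjacent, so at least 3 colors are needed.
3 colors suffice: color red → {2, 5, 8}; color blue → {1, 4, 9, 10}; color green → {3, 6, 7}. Every edge joins two different colors.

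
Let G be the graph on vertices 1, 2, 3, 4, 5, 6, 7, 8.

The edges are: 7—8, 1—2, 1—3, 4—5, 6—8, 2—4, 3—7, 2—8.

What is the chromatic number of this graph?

The cycle 8-2-1-3-7-8 has odd length 5, so it cannot be 2-colored; at least 3 colors are needed.
3 colors suffice: color red → {1, 4, 8}; color blue → {2, 5, 6, 7}; color green → {3}. No two adjacent vertices share a color.

3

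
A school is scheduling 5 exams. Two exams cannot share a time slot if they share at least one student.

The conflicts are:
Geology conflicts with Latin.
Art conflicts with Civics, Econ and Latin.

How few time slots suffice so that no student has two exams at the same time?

2

Art and Econ conflict, so at least 2 time slots are needed.
Using 2 time slots: Geology=1, Art=1, Civics=2, Econ=2, Latin=2. Each listed conflict is separated.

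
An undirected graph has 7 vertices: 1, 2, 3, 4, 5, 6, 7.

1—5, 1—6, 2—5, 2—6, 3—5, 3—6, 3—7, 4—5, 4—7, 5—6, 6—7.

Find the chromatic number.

3

3, 6, 7 form a triangle, so at least 3 colors are needed.
3 colors suffice: 1=green, 2=green, 3=green, 4=blue, 5=red, 6=blue, 7=red. Each edge has distinct colors on its endpoints.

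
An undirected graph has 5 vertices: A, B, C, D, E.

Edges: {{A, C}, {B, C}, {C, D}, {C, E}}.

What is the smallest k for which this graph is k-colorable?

A and C are adjacent, so at least 2 colors are needed.
2 colors suffice: color red → {C}; color blue → {A, B, D, E}. No two adjacent vertices share a color.

2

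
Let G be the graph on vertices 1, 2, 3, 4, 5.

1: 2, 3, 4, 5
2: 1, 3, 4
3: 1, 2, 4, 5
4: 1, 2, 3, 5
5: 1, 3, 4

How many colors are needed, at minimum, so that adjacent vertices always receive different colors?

1, 2, 3, 4 are pairwise adjacent (a clique of size 4), so at least 4 colors are needed.
A valid assignment using 4 colors: 1=b, 2=d, 3=a, 4=c, 5=d. Every edge joins two different colors.

4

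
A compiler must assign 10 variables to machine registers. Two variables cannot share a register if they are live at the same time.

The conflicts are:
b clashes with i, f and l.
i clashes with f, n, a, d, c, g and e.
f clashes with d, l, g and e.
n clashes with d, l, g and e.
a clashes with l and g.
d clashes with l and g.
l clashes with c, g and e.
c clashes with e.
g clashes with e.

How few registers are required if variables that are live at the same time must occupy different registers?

4

i, n, d, g all conflict with each other, so at least 4 registers are needed.
A valid assignment using 4 registers: b=2, i=1, f=4, n=4, a=3, d=3, l=1, c=2, g=2, e=3. Each listed conflict is separated.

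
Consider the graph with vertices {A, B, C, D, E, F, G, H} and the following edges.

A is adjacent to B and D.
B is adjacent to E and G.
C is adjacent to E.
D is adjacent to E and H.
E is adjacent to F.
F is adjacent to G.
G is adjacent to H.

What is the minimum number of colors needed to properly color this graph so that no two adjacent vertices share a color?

3

The cycle F-G-H-D-E-F has odd length 5, so it cannot be 2-colored; at least 3 colors are needed.
3 colors suffice: color 1 → {A, E, G}; color 2 → {B, C, D, F}; color 3 → {H}. Each edge has distinct colors on its endpoints.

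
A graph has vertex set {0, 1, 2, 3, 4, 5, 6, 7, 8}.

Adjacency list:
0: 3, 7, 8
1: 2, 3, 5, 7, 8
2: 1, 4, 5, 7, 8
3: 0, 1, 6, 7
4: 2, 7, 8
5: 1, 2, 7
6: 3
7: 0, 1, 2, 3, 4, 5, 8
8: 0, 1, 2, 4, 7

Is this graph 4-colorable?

Yes

The chromatic number is 4. 2, 4, 7, 8 are mutually adjacent (a clique of size 4), so at least 4 colors are needed.
One proper 4-coloring: 0=b, 1=b, 2=d, 3=c, 4=b, 5=c, 6=a, 7=a, 8=c.
That is already a proper 4-coloring.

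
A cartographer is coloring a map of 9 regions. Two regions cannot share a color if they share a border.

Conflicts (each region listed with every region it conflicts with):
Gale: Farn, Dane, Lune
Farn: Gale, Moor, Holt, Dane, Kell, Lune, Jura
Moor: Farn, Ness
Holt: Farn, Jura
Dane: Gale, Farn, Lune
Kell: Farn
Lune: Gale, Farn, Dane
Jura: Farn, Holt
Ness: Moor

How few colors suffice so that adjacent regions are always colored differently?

4

Gale, Farn, Dane, Lune all conflict with each other, so at least 4 colors are needed.
One proper 4-coloring: Gale=2, Farn=1, Moor=2, Holt=2, Dane=4, Kell=2, Lune=3, Jura=3, Ness=1. Every pair that conflicts lands in different colors.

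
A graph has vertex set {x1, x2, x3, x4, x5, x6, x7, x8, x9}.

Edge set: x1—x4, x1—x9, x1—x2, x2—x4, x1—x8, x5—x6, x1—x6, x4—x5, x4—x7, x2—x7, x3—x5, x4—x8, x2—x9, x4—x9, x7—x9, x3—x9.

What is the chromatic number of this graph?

4

x1, x2, x4, x9 are pairwise adjacent (a clique of size 4), so at least 4 colors are needed.
4 colors suffice: x1=2, x2=4, x3=1, x4=1, x5=2, x6=1, x7=2, x8=3, x9=3. Every edge joins two different colors.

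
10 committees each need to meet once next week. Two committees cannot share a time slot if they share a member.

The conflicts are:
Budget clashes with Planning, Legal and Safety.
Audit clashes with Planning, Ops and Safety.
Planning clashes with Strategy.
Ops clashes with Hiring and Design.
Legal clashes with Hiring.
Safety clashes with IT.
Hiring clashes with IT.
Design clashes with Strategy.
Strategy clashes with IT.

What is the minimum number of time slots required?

The cycle Audit-Ops-Design-Strategy-Planning-Audit has odd length 5, so it cannot be 2-colored; at least 3 time slots are needed.
A valid assignment using 3 time slots: Budget=2, Audit=2, Planning=3, Ops=1, Legal=1, Safety=1, Hiring=2, Design=2, Strategy=1, IT=3. No two conflicting committees share a time slot.

3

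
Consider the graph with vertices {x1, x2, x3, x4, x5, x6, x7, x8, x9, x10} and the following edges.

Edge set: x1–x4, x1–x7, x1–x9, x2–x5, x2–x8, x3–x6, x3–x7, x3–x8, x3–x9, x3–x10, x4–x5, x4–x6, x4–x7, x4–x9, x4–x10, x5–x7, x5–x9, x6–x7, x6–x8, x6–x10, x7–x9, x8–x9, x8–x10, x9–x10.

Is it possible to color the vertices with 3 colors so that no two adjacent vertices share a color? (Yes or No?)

x4, x5, x7, x9 form a clique, so at least 4 colors are needed.
So 3 colors are not enough.

No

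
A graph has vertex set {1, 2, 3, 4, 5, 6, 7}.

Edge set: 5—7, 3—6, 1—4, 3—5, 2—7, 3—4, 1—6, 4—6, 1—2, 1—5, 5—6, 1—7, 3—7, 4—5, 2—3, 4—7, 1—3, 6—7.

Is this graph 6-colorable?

Yes

The chromatic number is 6. 1, 3, 4, 5, 6, 7 form a clique, so at least 6 colors are needed.
One proper 6-coloring: 1=green, 2=yellow, 3=red, 4=orange, 5=purple, 6=yellow, 7=blue.
That is already a proper 6-coloring.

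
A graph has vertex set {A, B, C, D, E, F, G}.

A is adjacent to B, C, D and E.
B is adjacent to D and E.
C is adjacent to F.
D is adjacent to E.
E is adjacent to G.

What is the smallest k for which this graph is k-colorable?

4

A, B, D, E form a clique, so at least 4 colors are needed.
4 colors suffice: A=2, B=3, C=1, D=4, E=1, F=2, G=2. Each edge has distinct colors on its endpoints.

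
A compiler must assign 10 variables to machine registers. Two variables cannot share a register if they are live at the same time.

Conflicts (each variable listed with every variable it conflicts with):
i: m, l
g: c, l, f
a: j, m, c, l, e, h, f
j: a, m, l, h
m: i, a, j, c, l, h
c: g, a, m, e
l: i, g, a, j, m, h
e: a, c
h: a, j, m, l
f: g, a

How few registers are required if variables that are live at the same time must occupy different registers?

5

a, j, m, l, h are mutually in conflict, so at least 5 registers are needed.
A valid assignment using 5 registers: i=1, g=1, a=1, j=4, m=3, c=2, l=2, e=3, h=5, f=2. Each listed conflict is separated.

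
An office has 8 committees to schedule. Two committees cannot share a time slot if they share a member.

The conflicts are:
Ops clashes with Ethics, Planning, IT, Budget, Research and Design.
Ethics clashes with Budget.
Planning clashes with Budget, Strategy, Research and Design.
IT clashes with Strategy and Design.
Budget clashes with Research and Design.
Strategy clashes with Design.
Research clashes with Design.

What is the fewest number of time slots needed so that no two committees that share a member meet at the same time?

5

Ops, Planning, Budget, Research, Design pairwise conflict, so at least 5 time slots are needed.
5 time slots suffice: Ops=1, Ethics=2, Planning=3, IT=3, Budget=4, Strategy=1, Research=5, Design=2. No two conflicting committees share a time slot.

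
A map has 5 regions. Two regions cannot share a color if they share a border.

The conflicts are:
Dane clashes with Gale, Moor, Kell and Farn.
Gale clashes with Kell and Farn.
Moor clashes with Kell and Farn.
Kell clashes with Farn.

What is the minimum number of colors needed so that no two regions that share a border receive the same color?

4

Dane, Moor, Kell, Farn are mutually in conflict, so at least 4 colors are needed.
4 colors suffice: Dane=3, Gale=4, Moor=4, Kell=1, Farn=2. Every pair that conflicts lands in different colors.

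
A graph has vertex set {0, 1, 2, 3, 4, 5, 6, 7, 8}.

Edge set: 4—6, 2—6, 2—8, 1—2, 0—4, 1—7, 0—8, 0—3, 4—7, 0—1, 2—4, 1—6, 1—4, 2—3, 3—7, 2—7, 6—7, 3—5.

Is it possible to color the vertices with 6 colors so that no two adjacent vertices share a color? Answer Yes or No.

The chromatic number is 5. 1, 2, 4, 6, 7 form a clique, so at least 5 colors are needed.
5 colors suffice: 0=red, 1=yellow, 2=red, 3=blue, 4=blue, 5=red, 6=purple, 7=green, 8=blue.
Since 6 ≥ 5, a proper 6-coloring certainly exists.

Yes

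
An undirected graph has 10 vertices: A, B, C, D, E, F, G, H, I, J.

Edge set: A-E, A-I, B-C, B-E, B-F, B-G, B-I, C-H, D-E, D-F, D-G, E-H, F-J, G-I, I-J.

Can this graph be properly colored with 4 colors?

Yes

The chromatic number is 3. B, G, I are mutually adjacent, so at least 3 colors are needed.
3 colors suffice: color 1 → {A, B, D, H, J}; color 2 → {C, E, F, I}; color 3 → {G}.
Since 4 ≥ 3, a proper 4-coloring certainly exists.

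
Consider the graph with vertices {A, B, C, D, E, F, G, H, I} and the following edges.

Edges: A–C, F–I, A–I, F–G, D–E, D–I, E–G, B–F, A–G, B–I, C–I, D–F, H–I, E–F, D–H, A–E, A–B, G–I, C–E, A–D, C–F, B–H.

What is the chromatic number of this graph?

D, F, I are mutually adjacent, so at least 3 colors are needed.
One proper 3-coloring: A=2, B=3, C=3, D=3, E=1, F=2, G=3, H=2, I=1. No two adjacent vertices share a color.

3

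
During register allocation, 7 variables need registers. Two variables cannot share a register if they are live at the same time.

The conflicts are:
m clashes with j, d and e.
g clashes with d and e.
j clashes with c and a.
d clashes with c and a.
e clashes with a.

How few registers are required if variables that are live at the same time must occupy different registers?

2

e and a conflict, so at least 2 registers are needed.
2 registers suffice: m=2, g=2, j=1, d=1, e=1, c=2, a=2. Every pair that conflicts lands in different registers.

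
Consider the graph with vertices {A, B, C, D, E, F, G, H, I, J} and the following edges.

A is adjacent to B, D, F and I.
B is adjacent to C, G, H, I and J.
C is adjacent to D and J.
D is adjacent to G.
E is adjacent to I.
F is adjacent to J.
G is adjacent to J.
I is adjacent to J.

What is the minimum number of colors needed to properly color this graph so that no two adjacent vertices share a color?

3

B, C, J are pairwise adjacent, so at least 3 colors are needed.
3 colors suffice: A=2, B=1, C=3, D=1, E=1, F=1, G=3, H=2, I=3, J=2. Every edge joins two different colors.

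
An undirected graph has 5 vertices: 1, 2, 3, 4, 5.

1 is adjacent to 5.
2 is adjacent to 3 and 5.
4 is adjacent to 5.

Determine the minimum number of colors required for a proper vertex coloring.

2

2 and 5 are adjacent, so at least 2 colors are needed.
2 colors suffice: color red → {3, 5}; color blue → {1, 2, 4}. Every edge joins two different colors.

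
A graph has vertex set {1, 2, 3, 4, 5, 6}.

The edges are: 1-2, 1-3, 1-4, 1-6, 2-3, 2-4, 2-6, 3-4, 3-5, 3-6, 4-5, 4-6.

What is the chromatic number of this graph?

5

1, 2, 3, 4, 6 are mutually adjacent (a clique of size 5), so at least 5 colors are needed.
5 colors suffice: color red → {4}; color blue → {3}; color green → {5, 6}; color yellow → {2}; color purple → {1}. Each edge has distinct colors on its endpoints.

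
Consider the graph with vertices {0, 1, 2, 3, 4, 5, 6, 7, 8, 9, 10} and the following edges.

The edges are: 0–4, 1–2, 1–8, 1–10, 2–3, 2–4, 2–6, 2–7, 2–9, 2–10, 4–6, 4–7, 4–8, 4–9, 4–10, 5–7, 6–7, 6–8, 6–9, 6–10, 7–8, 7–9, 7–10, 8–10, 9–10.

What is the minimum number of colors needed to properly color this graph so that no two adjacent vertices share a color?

2, 4, 6, 7, 9, 10 are mutually adjacent (a clique of size 6), so at least 6 colors are needed.
6 colors suffice: 0=b, 1=a, 2=c, 3=a, 4=a, 5=a, 6=e, 7=b, 8=c, 9=f, 10=d. Each edge has distinct colors on its endpoints.

6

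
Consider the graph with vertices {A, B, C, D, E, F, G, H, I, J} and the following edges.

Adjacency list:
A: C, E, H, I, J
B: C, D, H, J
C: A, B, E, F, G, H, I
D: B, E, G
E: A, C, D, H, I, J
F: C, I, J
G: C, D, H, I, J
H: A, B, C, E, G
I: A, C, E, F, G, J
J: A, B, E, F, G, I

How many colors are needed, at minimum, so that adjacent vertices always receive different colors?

4

A, E, I, J form a clique, so at least 4 colors are needed.
4 colors suffice: A=4, B=2, C=1, D=1, E=2, F=2, G=2, H=3, I=3, J=1. Every edge joins two different colors.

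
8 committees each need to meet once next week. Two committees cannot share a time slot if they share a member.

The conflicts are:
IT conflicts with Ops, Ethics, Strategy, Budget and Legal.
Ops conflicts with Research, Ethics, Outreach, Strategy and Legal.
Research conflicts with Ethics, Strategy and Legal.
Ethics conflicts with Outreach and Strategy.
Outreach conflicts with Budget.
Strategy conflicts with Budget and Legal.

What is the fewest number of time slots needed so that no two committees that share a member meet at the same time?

Ops, Research, Strategy, Legal are mutually in conflict, so at least 4 time slots are needed.
4 time slots suffice: time slot 1 → {Outreach, Strategy}; time slot 2 → {Ops, Budget}; time slot 3 → {Ethics, Legal}; time slot 4 → {IT, Research}. No two conflicting committees share a time slot.

4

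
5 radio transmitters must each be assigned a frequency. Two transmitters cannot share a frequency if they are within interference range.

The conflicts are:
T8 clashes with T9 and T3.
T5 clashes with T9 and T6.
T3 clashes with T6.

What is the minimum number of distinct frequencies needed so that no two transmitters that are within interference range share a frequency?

3

The cycle T8-T9-T5-T6-T3-T8 has odd length 5, so it cannot be 2-colored; at least 3 frequencies are needed.
3 frequencies suffice: frequency 1 → {T8, T5}; frequency 2 → {T9, T3}; frequency 3 → {T6}. Each listed conflict is separated.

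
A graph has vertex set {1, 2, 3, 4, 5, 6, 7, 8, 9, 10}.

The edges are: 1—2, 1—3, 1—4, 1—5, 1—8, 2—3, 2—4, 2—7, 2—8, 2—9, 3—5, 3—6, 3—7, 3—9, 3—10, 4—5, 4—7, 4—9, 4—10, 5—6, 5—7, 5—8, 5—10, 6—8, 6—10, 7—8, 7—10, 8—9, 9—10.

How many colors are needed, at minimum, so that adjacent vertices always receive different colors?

4, 5, 7, 10 form a clique, so at least 4 colors are needed.
One proper 4-coloring: 1=c, 2=a, 3=b, 4=b, 5=a, 6=c, 7=c, 8=b, 9=c, 10=d. Each edge has distinct colors on its endpoints.

4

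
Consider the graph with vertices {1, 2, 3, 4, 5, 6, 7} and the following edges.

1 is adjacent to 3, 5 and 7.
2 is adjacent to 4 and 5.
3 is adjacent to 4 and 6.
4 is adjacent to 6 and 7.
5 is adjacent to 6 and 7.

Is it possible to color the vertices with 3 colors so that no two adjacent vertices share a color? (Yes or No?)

The chromatic number is 3. 1, 5, 7 are mutually adjacent, so at least 3 colors are needed.
3 colors suffice: color red → {4, 5}; color blue → {1, 2, 6}; color green → {3, 7}.
That is already a proper 3-coloring.

Yes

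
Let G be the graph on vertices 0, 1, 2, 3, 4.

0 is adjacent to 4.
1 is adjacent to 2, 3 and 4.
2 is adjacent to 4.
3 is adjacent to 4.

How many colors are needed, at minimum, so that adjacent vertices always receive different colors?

1, 2, 4 form a triangle, so at least 3 colors are needed.
3 colors suffice: color a → {4}; color b → {0, 1}; color c → {2, 3}. Every edge joins two different colors.

3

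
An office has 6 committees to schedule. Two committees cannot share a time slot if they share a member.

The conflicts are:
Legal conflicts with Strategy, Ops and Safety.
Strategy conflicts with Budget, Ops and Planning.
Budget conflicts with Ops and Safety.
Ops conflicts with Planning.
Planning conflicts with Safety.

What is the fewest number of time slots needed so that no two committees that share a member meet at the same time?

Legal, Strategy, Ops pairwise conflict, so at least 3 time slots are needed.
A valid assignment using 3 time slots: Legal=3, Strategy=1, Budget=3, Ops=2, Planning=3, Safety=1. Each listed conflict is separated.

3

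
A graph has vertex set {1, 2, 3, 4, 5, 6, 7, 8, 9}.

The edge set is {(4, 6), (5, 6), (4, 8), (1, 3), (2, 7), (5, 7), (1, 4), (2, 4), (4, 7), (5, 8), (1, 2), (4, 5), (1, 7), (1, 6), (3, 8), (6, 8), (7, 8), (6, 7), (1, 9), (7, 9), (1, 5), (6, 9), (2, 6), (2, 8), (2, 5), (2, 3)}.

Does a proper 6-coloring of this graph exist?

Yes

The chromatic number is 6. 1, 2, 4, 5, 6, 7 form a clique, so at least 6 colors are needed.
6 colors suffice: color red → {1, 8}; color blue → {3, 6}; color green → {2, 9}; color yellow → {7}; color purple → {4}; color orange → {5}.
That is already a proper 6-coloring.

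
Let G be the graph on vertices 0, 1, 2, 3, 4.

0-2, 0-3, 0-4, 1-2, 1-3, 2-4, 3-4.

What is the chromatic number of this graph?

0, 2, 4 are pairwise adjacent, so at least 3 colors are needed.
3 colors suffice: 0=red, 1=red, 2=blue, 3=blue, 4=green. No two adjacent vertices share a color.

3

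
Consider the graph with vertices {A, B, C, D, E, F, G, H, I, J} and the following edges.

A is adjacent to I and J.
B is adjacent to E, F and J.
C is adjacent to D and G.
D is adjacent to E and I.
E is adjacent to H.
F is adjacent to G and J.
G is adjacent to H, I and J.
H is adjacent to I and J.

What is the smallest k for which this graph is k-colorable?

B, F, J form a triangle, so at least 3 colors are needed.
3 colors suffice: color 1 → {A, B, D, G}; color 2 → {C, E, I, J}; color 3 → {F, H}. Every edge joins two different colors.

3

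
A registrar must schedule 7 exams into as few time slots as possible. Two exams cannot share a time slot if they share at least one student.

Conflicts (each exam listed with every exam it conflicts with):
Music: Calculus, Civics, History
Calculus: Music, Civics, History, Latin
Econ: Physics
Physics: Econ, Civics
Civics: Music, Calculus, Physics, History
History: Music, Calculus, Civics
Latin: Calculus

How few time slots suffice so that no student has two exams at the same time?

Music, Calculus, Civics, History all conflict with each other, so at least 4 time slots are needed.
Using 4 time slots: Music=4, Calculus=2, Econ=1, Physics=2, Civics=1, History=3, Latin=1. Each listed conflict is separated.

4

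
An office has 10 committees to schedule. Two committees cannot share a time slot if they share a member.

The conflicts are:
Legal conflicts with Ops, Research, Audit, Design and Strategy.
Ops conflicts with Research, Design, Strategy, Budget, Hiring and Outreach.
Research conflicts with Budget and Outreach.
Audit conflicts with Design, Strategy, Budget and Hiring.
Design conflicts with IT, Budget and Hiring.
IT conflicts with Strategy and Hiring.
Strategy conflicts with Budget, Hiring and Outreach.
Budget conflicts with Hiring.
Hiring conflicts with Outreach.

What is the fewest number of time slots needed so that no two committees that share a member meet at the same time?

Ops, Design, Budget, Hiring pairwise conflict, so at least 4 time slots are needed.
4 time slots suffice: Legal=1, Ops=2, Research=3, Audit=2, Design=3, IT=2, Strategy=3, Budget=4, Hiring=1, Outreach=4. Every pair that conflicts lands in different time slots.

4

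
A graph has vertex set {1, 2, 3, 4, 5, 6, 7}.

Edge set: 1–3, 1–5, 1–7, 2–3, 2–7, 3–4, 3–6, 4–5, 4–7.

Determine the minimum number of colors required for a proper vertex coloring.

2

4 and 5 are adjacent, so at least 2 colors are needed.
2 colors suffice: color red → {3, 5, 7}; color blue → {1, 2, 4, 6}. Every edge joins two different colors.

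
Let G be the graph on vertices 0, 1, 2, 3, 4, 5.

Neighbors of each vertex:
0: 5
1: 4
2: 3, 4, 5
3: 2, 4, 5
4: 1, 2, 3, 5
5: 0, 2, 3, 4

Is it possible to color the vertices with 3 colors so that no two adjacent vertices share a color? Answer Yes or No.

2, 3, 4, 5 form a clique, so at least 4 colors are needed.
So 3 colors are not enough.

No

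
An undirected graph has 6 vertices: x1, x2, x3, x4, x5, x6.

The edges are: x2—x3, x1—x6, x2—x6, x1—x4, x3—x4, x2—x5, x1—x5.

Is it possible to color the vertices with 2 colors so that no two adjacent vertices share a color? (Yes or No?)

The cycle x1-x4-x3-x2-x6-x1 has odd length 5, so it cannot be 2-colored; at least 3 colors are needed.
So 2 colors are not enough.

No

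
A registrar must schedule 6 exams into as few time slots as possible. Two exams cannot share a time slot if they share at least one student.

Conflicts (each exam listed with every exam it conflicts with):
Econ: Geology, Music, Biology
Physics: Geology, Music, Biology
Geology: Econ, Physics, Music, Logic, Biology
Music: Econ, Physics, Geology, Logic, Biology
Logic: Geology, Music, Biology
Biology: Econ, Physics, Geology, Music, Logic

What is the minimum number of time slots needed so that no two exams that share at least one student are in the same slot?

4

Geology, Music, Logic, Biology all conflict with each other, so at least 4 time slots are needed.
A valid assignment using 4 time slots: Econ=4, Physics=4, Geology=3, Music=1, Logic=4, Biology=2. Every pair that conflicts lands in different time slots.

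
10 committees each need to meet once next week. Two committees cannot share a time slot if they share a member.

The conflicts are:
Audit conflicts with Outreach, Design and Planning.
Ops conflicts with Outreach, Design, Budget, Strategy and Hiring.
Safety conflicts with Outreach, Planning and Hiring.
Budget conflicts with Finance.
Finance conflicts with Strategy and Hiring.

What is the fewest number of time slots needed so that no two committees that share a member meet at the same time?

2

Safety and Planning conflict, so at least 2 time slots are needed.
A valid assignment using 2 time slots: Audit=1, Ops=1, Safety=1, Outreach=2, Design=2, Budget=2, Finance=1, Strategy=2, Planning=2, Hiring=2. Each listed conflict is separated.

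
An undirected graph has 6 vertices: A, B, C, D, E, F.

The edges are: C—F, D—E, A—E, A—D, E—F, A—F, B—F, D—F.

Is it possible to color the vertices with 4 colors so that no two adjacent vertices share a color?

Yes

The chromatic number is 4. A, D, E, F are mutually adjacent (a clique of size 4), so at least 4 colors are needed.
4 colors suffice: color red → {F}; color blue → {B, C, D}; color green → {A}; color yellow → {E}.
That is already a proper 4-coloring.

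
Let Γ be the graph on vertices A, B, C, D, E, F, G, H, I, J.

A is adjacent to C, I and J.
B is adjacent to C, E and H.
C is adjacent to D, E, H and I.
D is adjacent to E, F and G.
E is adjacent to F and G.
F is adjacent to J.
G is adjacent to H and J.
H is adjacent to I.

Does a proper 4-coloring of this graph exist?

Yes

The chromatic number is 3. D, E, F are pairwise adjacent, so at least 3 colors are needed.
3 colors suffice: color 1 → {C, F, G}; color 2 → {A, E, H}; color 3 → {B, D, I, J}.
Since 4 ≥ 3, a proper 4-coloring certainly exists.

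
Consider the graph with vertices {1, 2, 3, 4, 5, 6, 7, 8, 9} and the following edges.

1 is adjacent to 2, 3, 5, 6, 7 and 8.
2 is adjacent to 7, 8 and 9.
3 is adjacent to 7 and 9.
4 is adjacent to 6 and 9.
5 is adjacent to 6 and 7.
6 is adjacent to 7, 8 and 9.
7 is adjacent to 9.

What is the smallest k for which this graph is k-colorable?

4

1, 5, 6, 7 are pairwise adjacent (a clique of size 4), so at least 4 colors are needed.
One proper 4-coloring: 1=a, 2=c, 3=c, 4=b, 5=d, 6=c, 7=b, 8=b, 9=a. Each edge has distinct colors on its endpoints.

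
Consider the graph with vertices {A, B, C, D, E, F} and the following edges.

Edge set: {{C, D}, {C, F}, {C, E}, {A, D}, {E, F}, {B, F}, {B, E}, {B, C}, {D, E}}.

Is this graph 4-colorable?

Yes

The chromatic number is 4. B, C, E, F are pairwise adjacent (a clique of size 4), so at least 4 colors are needed.
A valid assignment using 4 colors: A=1, B=4, C=1, D=3, E=2, F=3.
That is already a proper 4-coloring.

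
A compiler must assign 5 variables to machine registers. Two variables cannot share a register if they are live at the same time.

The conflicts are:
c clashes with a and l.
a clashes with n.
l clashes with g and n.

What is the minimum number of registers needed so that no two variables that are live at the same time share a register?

2

c and a conflict, so at least 2 registers are needed.
Using 2 registers: c=2, a=1, l=1, g=2, n=2. Every pair that conflicts lands in different registers.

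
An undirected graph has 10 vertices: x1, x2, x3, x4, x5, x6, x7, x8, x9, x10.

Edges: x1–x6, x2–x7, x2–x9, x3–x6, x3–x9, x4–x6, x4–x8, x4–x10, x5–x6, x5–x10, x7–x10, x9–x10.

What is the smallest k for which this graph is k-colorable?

The cycle x6-x5-x10-x9-x3-x6 has odd length 5, so it cannot be 2-colored; at least 3 colors are needed.
A valid assignment using 3 colors: x1=2, x2=1, x3=3, x4=2, x5=2, x6=1, x7=2, x8=1, x9=2, x10=1. Each edge has distinct colors on its endpoints.

3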